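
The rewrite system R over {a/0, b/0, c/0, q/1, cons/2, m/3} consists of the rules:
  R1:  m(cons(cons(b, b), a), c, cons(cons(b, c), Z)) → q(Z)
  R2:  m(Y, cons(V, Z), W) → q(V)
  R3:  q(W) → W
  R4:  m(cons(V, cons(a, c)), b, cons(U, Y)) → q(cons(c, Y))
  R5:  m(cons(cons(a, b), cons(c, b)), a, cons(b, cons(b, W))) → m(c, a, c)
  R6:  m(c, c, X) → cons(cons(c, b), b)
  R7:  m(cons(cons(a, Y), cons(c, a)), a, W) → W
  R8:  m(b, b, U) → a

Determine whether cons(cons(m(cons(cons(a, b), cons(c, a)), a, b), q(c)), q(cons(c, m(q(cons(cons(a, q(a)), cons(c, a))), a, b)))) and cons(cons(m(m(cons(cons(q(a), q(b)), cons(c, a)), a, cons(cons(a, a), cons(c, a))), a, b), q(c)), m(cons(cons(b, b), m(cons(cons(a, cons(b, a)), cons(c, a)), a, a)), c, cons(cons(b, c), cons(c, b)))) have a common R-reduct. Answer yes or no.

yes — NF(t₁) = cons(cons(b, c), cons(c, b)), NF(t₂) = cons(cons(b, c), cons(c, b))

Reduce t₁ = cons(cons(m(cons(cons(a, b), cons(c, a)), a, b), q(c)), q(cons(c, m(q(cons(cons(a, q(a)), cons(c, a))), a, b)))):
1. cons(cons(m(cons(cons(a, b), cons(c, a)), a, b), q(c)), q(cons(c, m(q(cons(cons(a, q(a)), cons(c, a))), a, b))))  →  cons(cons(b, q(c)), q(cons(c, m(q(cons(cons(a, q(a)), cons(c, a))), a, b))))   [R7 at 1.1]
2. cons(cons(b, q(c)), q(cons(c, m(q(cons(cons(a, q(a)), cons(c, a))), a, b))))  →  cons(cons(b, c), q(cons(c, m(q(cons(cons(a, q(a)), cons(c, a))), a, b))))   [R3 at 1.2]
3. cons(cons(b, c), q(cons(c, m(q(cons(cons(a, q(a)), cons(c, a))), a, b))))  →  cons(cons(b, c), cons(c, m(q(cons(cons(a, q(a)), cons(c, a))), a, b)))   [R3 at 2]
4. cons(cons(b, c), cons(c, m(q(cons(cons(a, q(a)), cons(c, a))), a, b)))  →  cons(cons(b, c), cons(c, m(cons(cons(a, q(a)), cons(c, a)), a, b)))   [R3 at 2.2.1]
5. cons(cons(b, c), cons(c, m(cons(cons(a, q(a)), cons(c, a)), a, b)))  →  cons(cons(b, c), cons(c, b))   [R7 at 2.2]

Reduce t₂ = cons(cons(m(m(cons(cons(q(a), q(b)), cons(c, a)), a, cons(cons(a, a), cons(c, a))), a, b), q(c)), m(cons(cons(b, b), m(cons(cons(a, cons(b, a)), cons(c, a)), a, a)), c, cons(cons(b, c), cons(c, b)))):
1. cons(cons(m(m(cons(cons(q(a), q(b)), cons(c, a)), a, cons(cons(a, a), cons(c, a))), a, b), q(c)), m(cons(cons(b, b), m(cons(cons(a, cons(b, a)), cons(c, a)), a, a)), c, cons(cons(b, c), cons(c, b))))  →  cons(cons(m(m(cons(cons(a, q(b)), cons(c, a)), a, cons(cons(a, a), cons(c, a))), a, b), q(c)), m(cons(cons(b, b), m(cons(cons(a, cons(b, a)), cons(c, a)), a, a)), c, cons(cons(b, c), cons(c, b))))   [R3 at 1.1.1.1.1.1]
2. cons(cons(m(m(cons(cons(a, q(b)), cons(c, a)), a, cons(cons(a, a), cons(c, a))), a, b), q(c)), m(cons(cons(b, b), m(cons(cons(a, cons(b, a)), cons(c, a)), a, a)), c, cons(cons(b, c), cons(c, b))))  →  cons(cons(m(cons(cons(a, a), cons(c, a)), a, b), q(c)), m(cons(cons(b, b), m(cons(cons(a, cons(b, a)), cons(c, a)), a, a)), c, cons(cons(b, c), cons(c, b))))   [R7 at 1.1.1]
3. cons(cons(m(cons(cons(a, a), cons(c, a)), a, b), q(c)), m(cons(cons(b, b), m(cons(cons(a, cons(b, a)), cons(c, a)), a, a)), c, cons(cons(b, c), cons(c, b))))  →  cons(cons(b, q(c)), m(cons(cons(b, b), m(cons(cons(a, cons(b, a)), cons(c, a)), a, a)), c, cons(cons(b, c), cons(c, b))))   [R7 at 1.1]
4. cons(cons(b, q(c)), m(cons(cons(b, b), m(cons(cons(a, cons(b, a)), cons(c, a)), a, a)), c, cons(cons(b, c), cons(c, b))))  →  cons(cons(b, c), m(cons(cons(b, b), m(cons(cons(a, cons(b, a)), cons(c, a)), a, a)), c, cons(cons(b, c), cons(c, b))))   [R3 at 1.2]
5. cons(cons(b, c), m(cons(cons(b, b), m(cons(cons(a, cons(b, a)), cons(c, a)), a, a)), c, cons(cons(b, c), cons(c, b))))  →  cons(cons(b, c), m(cons(cons(b, b), a), c, cons(cons(b, c), cons(c, b))))   [R7 at 2.1.2]
6. cons(cons(b, c), m(cons(cons(b, b), a), c, cons(cons(b, c), cons(c, b))))  →  cons(cons(b, c), q(cons(c, b)))   [R1 at 2]
7. cons(cons(b, c), q(cons(c, b)))  →  cons(cons(b, c), cons(c, b))   [R3 at 2]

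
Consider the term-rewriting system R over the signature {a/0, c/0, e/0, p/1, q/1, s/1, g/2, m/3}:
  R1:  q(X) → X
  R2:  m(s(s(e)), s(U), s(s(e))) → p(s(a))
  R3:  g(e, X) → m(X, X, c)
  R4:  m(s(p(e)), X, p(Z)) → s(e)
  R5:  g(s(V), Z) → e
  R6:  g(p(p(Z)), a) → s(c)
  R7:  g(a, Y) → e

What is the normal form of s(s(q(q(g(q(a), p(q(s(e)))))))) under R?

1. s(s(q(q(g(q(a), p(q(s(e))))))))  →  s(s(q(g(q(a), p(q(s(e)))))))   [R1 at 1.1]
2. s(s(q(g(q(a), p(q(s(e)))))))  →  s(s(g(q(a), p(q(s(e))))))   [R1 at 1.1]
3. s(s(g(q(a), p(q(s(e))))))  →  s(s(g(a, p(q(s(e))))))   [R1 at 1.1.1]
4. s(s(g(a, p(q(s(e))))))  →  s(s(e))   [R7 at 1.1]

s(s(e))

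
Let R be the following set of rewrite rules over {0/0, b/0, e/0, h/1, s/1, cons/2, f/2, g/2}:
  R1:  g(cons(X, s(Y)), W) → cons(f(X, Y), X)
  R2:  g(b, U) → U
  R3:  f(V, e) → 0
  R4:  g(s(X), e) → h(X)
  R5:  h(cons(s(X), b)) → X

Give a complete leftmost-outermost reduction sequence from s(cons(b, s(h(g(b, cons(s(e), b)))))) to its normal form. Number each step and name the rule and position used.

1. s(cons(b, s(h(g(b, cons(s(e), b))))))  →  s(cons(b, s(h(cons(s(e), b)))))   [R2 at 1.2.1.1]
2. s(cons(b, s(h(cons(s(e), b)))))  →  s(cons(b, s(e)))   [R5 at 1.2.1]

s(cons(b, s(e)))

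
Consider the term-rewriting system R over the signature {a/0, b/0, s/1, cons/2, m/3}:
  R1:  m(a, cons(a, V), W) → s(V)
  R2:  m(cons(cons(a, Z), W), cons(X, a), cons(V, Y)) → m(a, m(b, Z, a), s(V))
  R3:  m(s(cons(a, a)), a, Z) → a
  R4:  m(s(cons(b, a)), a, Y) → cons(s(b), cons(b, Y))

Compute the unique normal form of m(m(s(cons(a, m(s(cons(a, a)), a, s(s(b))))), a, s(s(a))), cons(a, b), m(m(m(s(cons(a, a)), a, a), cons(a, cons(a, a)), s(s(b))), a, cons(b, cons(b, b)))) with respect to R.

1. m(m(s(cons(a, m(s(cons(a, a)), a, s(s(b))))), a, s(s(a))), cons(a, b), m(m(m(s(cons(a, a)), a, a), cons(a, cons(a, a)), s(s(b))), a, cons(b, cons(b, b))))  →  m(m(s(cons(a, a)), a, s(s(a))), cons(a, b), m(m(m(s(cons(a, a)), a, a), cons(a, cons(a, a)), s(s(b))), a, cons(b, cons(b, b))))   [R3 at 1.1.1.2]
2. m(m(s(cons(a, a)), a, s(s(a))), cons(a, b), m(m(m(s(cons(a, a)), a, a), cons(a, cons(a, a)), s(s(b))), a, cons(b, cons(b, b))))  →  m(a, cons(a, b), m(m(m(s(cons(a, a)), a, a), cons(a, cons(a, a)), s(s(b))), a, cons(b, cons(b, b))))   [R3 at 1]
3. m(a, cons(a, b), m(m(m(s(cons(a, a)), a, a), cons(a, cons(a, a)), s(s(b))), a, cons(b, cons(b, b))))  →  s(b)   [R1 at ε]

s(b)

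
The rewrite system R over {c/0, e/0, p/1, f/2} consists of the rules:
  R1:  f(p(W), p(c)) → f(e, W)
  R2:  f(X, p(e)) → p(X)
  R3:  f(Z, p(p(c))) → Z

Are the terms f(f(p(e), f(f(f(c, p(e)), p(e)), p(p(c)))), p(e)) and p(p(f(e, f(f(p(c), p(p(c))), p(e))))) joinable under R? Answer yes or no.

yes — NF(t₁) = p(p(e)), NF(t₂) = p(p(e))

Reduce t₁ = f(f(p(e), f(f(f(c, p(e)), p(e)), p(p(c)))), p(e)):
1. f(f(p(e), f(f(f(c, p(e)), p(e)), p(p(c)))), p(e))  →  p(f(p(e), f(f(f(c, p(e)), p(e)), p(p(c)))))   [R2 at ε]
2. p(f(p(e), f(f(f(c, p(e)), p(e)), p(p(c)))))  →  p(f(p(e), f(f(c, p(e)), p(e))))   [R3 at 1.2]
3. p(f(p(e), f(f(c, p(e)), p(e))))  →  p(f(p(e), p(f(c, p(e)))))   [R2 at 1.2]
4. p(f(p(e), p(f(c, p(e)))))  →  p(f(p(e), p(p(c))))   [R2 at 1.2.1]
5. p(f(p(e), p(p(c))))  →  p(p(e))   [R3 at 1]

Reduce t₂ = p(p(f(e, f(f(p(c), p(p(c))), p(e))))):
1. p(p(f(e, f(f(p(c), p(p(c))), p(e)))))  →  p(p(f(e, p(f(p(c), p(p(c)))))))   [R2 at 1.1.2]
2. p(p(f(e, p(f(p(c), p(p(c)))))))  →  p(p(f(e, p(p(c)))))   [R3 at 1.1.2.1]
3. p(p(f(e, p(p(c)))))  →  p(p(e))   [R3 at 1.1]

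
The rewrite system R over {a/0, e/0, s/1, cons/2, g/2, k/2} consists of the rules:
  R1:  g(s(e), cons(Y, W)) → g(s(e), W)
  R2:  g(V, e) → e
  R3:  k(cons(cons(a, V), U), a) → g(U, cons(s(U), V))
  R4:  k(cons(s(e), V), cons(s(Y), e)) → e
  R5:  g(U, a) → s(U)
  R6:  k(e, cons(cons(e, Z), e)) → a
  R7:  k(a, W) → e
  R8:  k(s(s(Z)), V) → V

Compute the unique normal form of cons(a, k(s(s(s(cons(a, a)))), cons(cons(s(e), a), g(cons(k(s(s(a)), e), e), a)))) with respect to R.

cons(a, cons(cons(s(e), a), s(cons(e, e))))

1. cons(a, k(s(s(s(cons(a, a)))), cons(cons(s(e), a), g(cons(k(s(s(a)), e), e), a))))  →  cons(a, cons(cons(s(e), a), g(cons(k(s(s(a)), e), e), a)))   [R8 at 2]
2. cons(a, cons(cons(s(e), a), g(cons(k(s(s(a)), e), e), a)))  →  cons(a, cons(cons(s(e), a), s(cons(k(s(s(a)), e), e))))   [R5 at 2.2]
3. cons(a, cons(cons(s(e), a), s(cons(k(s(s(a)), e), e))))  →  cons(a, cons(cons(s(e), a), s(cons(e, e))))   [R8 at 2.2.1.1]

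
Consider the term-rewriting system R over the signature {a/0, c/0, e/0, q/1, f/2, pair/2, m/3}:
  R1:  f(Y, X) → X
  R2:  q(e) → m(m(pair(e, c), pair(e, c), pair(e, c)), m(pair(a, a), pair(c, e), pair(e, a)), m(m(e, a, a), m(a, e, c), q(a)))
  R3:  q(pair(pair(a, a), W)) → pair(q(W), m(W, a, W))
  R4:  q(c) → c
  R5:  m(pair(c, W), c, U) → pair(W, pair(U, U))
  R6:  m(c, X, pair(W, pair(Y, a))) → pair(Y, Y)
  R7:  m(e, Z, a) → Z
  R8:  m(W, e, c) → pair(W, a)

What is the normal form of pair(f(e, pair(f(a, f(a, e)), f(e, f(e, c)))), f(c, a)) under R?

pair(pair(e, c), a)

1. pair(f(e, pair(f(a, f(a, e)), f(e, f(e, c)))), f(c, a))  →  pair(pair(f(a, f(a, e)), f(e, f(e, c))), f(c, a))   [R1 at 1]
2. pair(pair(f(a, f(a, e)), f(e, f(e, c))), f(c, a))  →  pair(pair(f(a, e), f(e, f(e, c))), f(c, a))   [R1 at 1.1]
3. pair(pair(f(a, e), f(e, f(e, c))), f(c, a))  →  pair(pair(e, f(e, f(e, c))), f(c, a))   [R1 at 1.1]
4. pair(pair(e, f(e, f(e, c))), f(c, a))  →  pair(pair(e, f(e, c)), f(c, a))   [R1 at 1.2]
5. pair(pair(e, f(e, c)), f(c, a))  →  pair(pair(e, c), f(c, a))   [R1 at 1.2]
6. pair(pair(e, c), f(c, a))  →  pair(pair(e, c), a)   [R1 at 2]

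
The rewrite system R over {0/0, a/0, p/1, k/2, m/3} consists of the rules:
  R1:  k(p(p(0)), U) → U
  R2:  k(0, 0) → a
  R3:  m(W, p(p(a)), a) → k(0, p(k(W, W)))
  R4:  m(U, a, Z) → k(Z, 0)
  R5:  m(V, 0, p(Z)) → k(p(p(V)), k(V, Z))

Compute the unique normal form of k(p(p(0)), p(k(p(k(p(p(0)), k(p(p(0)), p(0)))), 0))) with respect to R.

p(0)

1. k(p(p(0)), p(k(p(k(p(p(0)), k(p(p(0)), p(0)))), 0)))  →  p(k(p(k(p(p(0)), k(p(p(0)), p(0)))), 0))   [R1 at ε]
2. p(k(p(k(p(p(0)), k(p(p(0)), p(0)))), 0))  →  p(k(p(k(p(p(0)), p(0))), 0))   [R1 at 1.1.1]
3. p(k(p(k(p(p(0)), p(0))), 0))  →  p(k(p(p(0)), 0))   [R1 at 1.1.1]
4. p(k(p(p(0)), 0))  →  p(0)   [R1 at 1]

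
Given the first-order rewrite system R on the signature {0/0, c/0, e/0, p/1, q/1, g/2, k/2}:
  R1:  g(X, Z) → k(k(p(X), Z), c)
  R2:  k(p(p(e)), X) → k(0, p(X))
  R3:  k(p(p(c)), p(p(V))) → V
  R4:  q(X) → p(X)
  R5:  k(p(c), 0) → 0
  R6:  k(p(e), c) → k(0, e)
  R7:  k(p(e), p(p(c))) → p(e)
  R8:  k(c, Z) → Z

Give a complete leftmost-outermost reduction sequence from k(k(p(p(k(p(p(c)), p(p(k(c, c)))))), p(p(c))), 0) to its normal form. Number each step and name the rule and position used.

1. k(k(p(p(k(p(p(c)), p(p(k(c, c)))))), p(p(c))), 0)  →  k(k(p(p(k(c, c))), p(p(c))), 0)   [R3 at 1.1.1.1]
2. k(k(p(p(k(c, c))), p(p(c))), 0)  →  k(k(p(p(c)), p(p(c))), 0)   [R8 at 1.1.1.1]
3. k(k(p(p(c)), p(p(c))), 0)  →  k(c, 0)   [R3 at 1]
4. k(c, 0)  →  0   [R8 at ε]

0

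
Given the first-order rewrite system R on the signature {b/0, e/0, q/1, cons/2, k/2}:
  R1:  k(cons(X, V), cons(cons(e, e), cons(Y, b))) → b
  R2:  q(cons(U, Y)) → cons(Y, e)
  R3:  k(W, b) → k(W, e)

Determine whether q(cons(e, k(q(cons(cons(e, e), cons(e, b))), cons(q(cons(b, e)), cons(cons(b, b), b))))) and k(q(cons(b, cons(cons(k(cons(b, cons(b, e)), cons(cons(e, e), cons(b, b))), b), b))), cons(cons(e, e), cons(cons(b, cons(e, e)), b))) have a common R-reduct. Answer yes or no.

Reduce t₁ = q(cons(e, k(q(cons(cons(e, e), cons(e, b))), cons(q(cons(b, e)), cons(cons(b, b), b))))):
1. q(cons(e, k(q(cons(cons(e, e), cons(e, b))), cons(q(cons(b, e)), cons(cons(b, b), b)))))  →  cons(k(q(cons(cons(e, e), cons(e, b))), cons(q(cons(b, e)), cons(cons(b, b), b))), e)   [R2 at ε]
2. cons(k(q(cons(cons(e, e), cons(e, b))), cons(q(cons(b, e)), cons(cons(b, b), b))), e)  →  cons(k(cons(cons(e, b), e), cons(q(cons(b, e)), cons(cons(b, b), b))), e)   [R2 at 1.1]
3. cons(k(cons(cons(e, b), e), cons(q(cons(b, e)), cons(cons(b, b), b))), e)  →  cons(k(cons(cons(e, b), e), cons(cons(e, e), cons(cons(b, b), b))), e)   [R2 at 1.2.1]
4. cons(k(cons(cons(e, b), e), cons(cons(e, e), cons(cons(b, b), b))), e)  →  cons(b, e)   [R1 at 1]

Reduce t₂ = k(q(cons(b, cons(cons(k(cons(b, cons(b, e)), cons(cons(e, e), cons(b, b))), b), b))), cons(cons(e, e), cons(cons(b, cons(e, e)), b))):
1. k(q(cons(b, cons(cons(k(cons(b, cons(b, e)), cons(cons(e, e), cons(b, b))), b), b))), cons(cons(e, e), cons(cons(b, cons(e, e)), b)))  →  k(cons(cons(cons(k(cons(b, cons(b, e)), cons(cons(e, e), cons(b, b))), b), b), e), cons(cons(e, e), cons(cons(b, cons(e, e)), b)))   [R2 at 1]
2. k(cons(cons(cons(k(cons(b, cons(b, e)), cons(cons(e, e), cons(b, b))), b), b), e), cons(cons(e, e), cons(cons(b, cons(e, e)), b)))  →  b   [R1 at ε]

no — NF(t₁) = cons(b, e), NF(t₂) = b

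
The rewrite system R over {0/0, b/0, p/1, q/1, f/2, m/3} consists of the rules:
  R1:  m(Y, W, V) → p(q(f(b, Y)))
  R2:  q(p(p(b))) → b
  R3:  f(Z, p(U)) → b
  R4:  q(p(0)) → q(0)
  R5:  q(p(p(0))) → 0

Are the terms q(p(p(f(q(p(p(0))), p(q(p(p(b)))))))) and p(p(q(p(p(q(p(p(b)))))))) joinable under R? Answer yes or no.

no — NF(t₁) = b, NF(t₂) = p(p(b))

Reduce t₁ = q(p(p(f(q(p(p(0))), p(q(p(p(b)))))))):
1. q(p(p(f(q(p(p(0))), p(q(p(p(b))))))))  →  q(p(p(b)))   [R3 at 1.1.1]
2. q(p(p(b)))  →  b   [R2 at ε]

Reduce t₂ = p(p(q(p(p(q(p(p(b)))))))):
1. p(p(q(p(p(q(p(p(b))))))))  →  p(p(q(p(p(b)))))   [R2 at 1.1.1.1.1]
2. p(p(q(p(p(b)))))  →  p(p(b))   [R2 at 1.1]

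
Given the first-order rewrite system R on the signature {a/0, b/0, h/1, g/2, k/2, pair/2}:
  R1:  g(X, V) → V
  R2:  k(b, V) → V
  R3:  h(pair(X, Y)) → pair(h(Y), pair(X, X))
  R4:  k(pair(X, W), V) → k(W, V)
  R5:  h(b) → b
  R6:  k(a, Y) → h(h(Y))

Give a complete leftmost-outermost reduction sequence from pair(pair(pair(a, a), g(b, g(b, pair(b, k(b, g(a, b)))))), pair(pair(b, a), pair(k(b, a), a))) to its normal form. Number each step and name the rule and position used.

pair(pair(pair(a, a), pair(b, b)), pair(pair(b, a), pair(a, a)))

1. pair(pair(pair(a, a), g(b, g(b, pair(b, k(b, g(a, b)))))), pair(pair(b, a), pair(k(b, a), a)))  →  pair(pair(pair(a, a), g(b, pair(b, k(b, g(a, b))))), pair(pair(b, a), pair(k(b, a), a)))   [R1 at 1.2]
2. pair(pair(pair(a, a), g(b, pair(b, k(b, g(a, b))))), pair(pair(b, a), pair(k(b, a), a)))  →  pair(pair(pair(a, a), pair(b, k(b, g(a, b)))), pair(pair(b, a), pair(k(b, a), a)))   [R1 at 1.2]
3. pair(pair(pair(a, a), pair(b, k(b, g(a, b)))), pair(pair(b, a), pair(k(b, a), a)))  →  pair(pair(pair(a, a), pair(b, g(a, b))), pair(pair(b, a), pair(k(b, a), a)))   [R2 at 1.2.2]
4. pair(pair(pair(a, a), pair(b, g(a, b))), pair(pair(b, a), pair(k(b, a), a)))  →  pair(pair(pair(a, a), pair(b, b)), pair(pair(b, a), pair(k(b, a), a)))   [R1 at 1.2.2]
5. pair(pair(pair(a, a), pair(b, b)), pair(pair(b, a), pair(k(b, a), a)))  →  pair(pair(pair(a, a), pair(b, b)), pair(pair(b, a), pair(a, a)))   [R2 at 2.2.1]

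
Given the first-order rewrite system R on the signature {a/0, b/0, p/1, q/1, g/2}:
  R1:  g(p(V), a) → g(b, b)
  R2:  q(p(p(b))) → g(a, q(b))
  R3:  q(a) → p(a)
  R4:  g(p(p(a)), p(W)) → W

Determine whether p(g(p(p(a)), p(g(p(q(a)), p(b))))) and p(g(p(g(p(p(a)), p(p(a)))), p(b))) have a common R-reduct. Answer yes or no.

Reduce t₁ = p(g(p(p(a)), p(g(p(q(a)), p(b))))):
1. p(g(p(p(a)), p(g(p(q(a)), p(b)))))  →  p(g(p(q(a)), p(b)))   [R4 at 1]
2. p(g(p(q(a)), p(b)))  →  p(g(p(p(a)), p(b)))   [R3 at 1.1.1]
3. p(g(p(p(a)), p(b)))  →  p(b)   [R4 at 1]

Reduce t₂ = p(g(p(g(p(p(a)), p(p(a)))), p(b))):
1. p(g(p(g(p(p(a)), p(p(a)))), p(b)))  →  p(g(p(p(a)), p(b)))   [R4 at 1.1.1]
2. p(g(p(p(a)), p(b)))  →  p(b)   [R4 at 1]

yes — NF(t₁) = p(b), NF(t₂) = p(b)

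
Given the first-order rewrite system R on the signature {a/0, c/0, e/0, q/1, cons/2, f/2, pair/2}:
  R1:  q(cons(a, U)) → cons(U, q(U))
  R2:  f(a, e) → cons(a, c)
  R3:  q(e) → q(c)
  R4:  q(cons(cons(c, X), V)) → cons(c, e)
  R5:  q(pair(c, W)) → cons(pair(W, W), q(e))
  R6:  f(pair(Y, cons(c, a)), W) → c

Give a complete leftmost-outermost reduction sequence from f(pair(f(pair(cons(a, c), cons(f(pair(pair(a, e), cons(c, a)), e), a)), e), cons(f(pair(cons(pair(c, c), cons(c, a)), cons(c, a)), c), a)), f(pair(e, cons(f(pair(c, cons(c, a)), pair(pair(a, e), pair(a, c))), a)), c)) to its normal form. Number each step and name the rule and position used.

c

1. f(pair(f(pair(cons(a, c), cons(f(pair(pair(a, e), cons(c, a)), e), a)), e), cons(f(pair(cons(pair(c, c), cons(c, a)), cons(c, a)), c), a)), f(pair(e, cons(f(pair(c, cons(c, a)), pair(pair(a, e), pair(a, c))), a)), c))  →  f(pair(f(pair(cons(a, c), cons(c, a)), e), cons(f(pair(cons(pair(c, c), cons(c, a)), cons(c, a)), c), a)), f(pair(e, cons(f(pair(c, cons(c, a)), pair(pair(a, e), pair(a, c))), a)), c))   [R6 at 1.1.1.2.1]
2. f(pair(f(pair(cons(a, c), cons(c, a)), e), cons(f(pair(cons(pair(c, c), cons(c, a)), cons(c, a)), c), a)), f(pair(e, cons(f(pair(c, cons(c, a)), pair(pair(a, e), pair(a, c))), a)), c))  →  f(pair(c, cons(f(pair(cons(pair(c, c), cons(c, a)), cons(c, a)), c), a)), f(pair(e, cons(f(pair(c, cons(c, a)), pair(pair(a, e), pair(a, c))), a)), c))   [R6 at 1.1]
3. f(pair(c, cons(f(pair(cons(pair(c, c), cons(c, a)), cons(c, a)), c), a)), f(pair(e, cons(f(pair(c, cons(c, a)), pair(pair(a, e), pair(a, c))), a)), c))  →  f(pair(c, cons(c, a)), f(pair(e, cons(f(pair(c, cons(c, a)), pair(pair(a, e), pair(a, c))), a)), c))   [R6 at 1.2.1]
4. f(pair(c, cons(c, a)), f(pair(e, cons(f(pair(c, cons(c, a)), pair(pair(a, e), pair(a, c))), a)), c))  →  c   [R6 at ε]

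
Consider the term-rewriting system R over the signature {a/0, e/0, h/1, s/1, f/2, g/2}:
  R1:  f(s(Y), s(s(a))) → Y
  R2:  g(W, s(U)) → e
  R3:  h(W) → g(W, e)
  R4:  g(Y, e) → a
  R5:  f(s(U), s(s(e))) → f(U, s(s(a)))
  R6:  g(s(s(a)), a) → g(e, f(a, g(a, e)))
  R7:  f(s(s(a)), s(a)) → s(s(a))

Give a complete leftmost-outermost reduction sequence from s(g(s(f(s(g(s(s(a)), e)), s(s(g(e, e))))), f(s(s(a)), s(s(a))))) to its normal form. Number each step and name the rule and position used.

s(e)

1. s(g(s(f(s(g(s(s(a)), e)), s(s(g(e, e))))), f(s(s(a)), s(s(a)))))  →  s(g(s(f(s(a), s(s(g(e, e))))), f(s(s(a)), s(s(a)))))   [R4 at 1.1.1.1.1]
2. s(g(s(f(s(a), s(s(g(e, e))))), f(s(s(a)), s(s(a)))))  →  s(g(s(f(s(a), s(s(a)))), f(s(s(a)), s(s(a)))))   [R4 at 1.1.1.2.1.1]
3. s(g(s(f(s(a), s(s(a)))), f(s(s(a)), s(s(a)))))  →  s(g(s(a), f(s(s(a)), s(s(a)))))   [R1 at 1.1.1]
4. s(g(s(a), f(s(s(a)), s(s(a)))))  →  s(g(s(a), s(a)))   [R1 at 1.2]
5. s(g(s(a), s(a)))  →  s(e)   [R2 at 1]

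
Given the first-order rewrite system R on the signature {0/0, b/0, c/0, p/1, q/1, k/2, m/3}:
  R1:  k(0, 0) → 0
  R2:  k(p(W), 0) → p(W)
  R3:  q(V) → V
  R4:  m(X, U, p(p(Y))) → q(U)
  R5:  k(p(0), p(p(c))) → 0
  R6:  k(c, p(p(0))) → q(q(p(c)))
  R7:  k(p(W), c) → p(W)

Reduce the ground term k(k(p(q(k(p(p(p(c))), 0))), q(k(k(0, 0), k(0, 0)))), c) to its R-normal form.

1. k(k(p(q(k(p(p(p(c))), 0))), q(k(k(0, 0), k(0, 0)))), c)  →  k(k(p(k(p(p(p(c))), 0)), q(k(k(0, 0), k(0, 0)))), c)   [R3 at 1.1.1]
2. k(k(p(k(p(p(p(c))), 0)), q(k(k(0, 0), k(0, 0)))), c)  →  k(k(p(p(p(p(c)))), q(k(k(0, 0), k(0, 0)))), c)   [R2 at 1.1.1]
3. k(k(p(p(p(p(c)))), q(k(k(0, 0), k(0, 0)))), c)  →  k(k(p(p(p(p(c)))), k(k(0, 0), k(0, 0))), c)   [R3 at 1.2]
4. k(k(p(p(p(p(c)))), k(k(0, 0), k(0, 0))), c)  →  k(k(p(p(p(p(c)))), k(0, k(0, 0))), c)   [R1 at 1.2.1]
5. k(k(p(p(p(p(c)))), k(0, k(0, 0))), c)  →  k(k(p(p(p(p(c)))), k(0, 0)), c)   [R1 at 1.2.2]
6. k(k(p(p(p(p(c)))), k(0, 0)), c)  →  k(k(p(p(p(p(c)))), 0), c)   [R1 at 1.2]
7. k(k(p(p(p(p(c)))), 0), c)  →  k(p(p(p(p(c)))), c)   [R2 at 1]
8. k(p(p(p(p(c)))), c)  →  p(p(p(p(c))))   [R7 at ε]

p(p(p(p(c))))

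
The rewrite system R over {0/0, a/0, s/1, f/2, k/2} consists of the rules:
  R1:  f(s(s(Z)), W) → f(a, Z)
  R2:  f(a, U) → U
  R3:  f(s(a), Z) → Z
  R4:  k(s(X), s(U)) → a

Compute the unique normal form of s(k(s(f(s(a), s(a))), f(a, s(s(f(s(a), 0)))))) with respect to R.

1. s(k(s(f(s(a), s(a))), f(a, s(s(f(s(a), 0))))))  →  s(k(s(s(a)), f(a, s(s(f(s(a), 0))))))   [R3 at 1.1.1]
2. s(k(s(s(a)), f(a, s(s(f(s(a), 0))))))  →  s(k(s(s(a)), s(s(f(s(a), 0)))))   [R2 at 1.2]
3. s(k(s(s(a)), s(s(f(s(a), 0)))))  →  s(a)   [R4 at 1]

s(a)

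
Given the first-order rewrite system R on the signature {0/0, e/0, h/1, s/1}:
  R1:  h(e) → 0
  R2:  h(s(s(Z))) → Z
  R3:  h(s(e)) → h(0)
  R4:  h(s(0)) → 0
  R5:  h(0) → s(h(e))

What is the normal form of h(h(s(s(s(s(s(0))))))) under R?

1. h(h(s(s(s(s(s(0)))))))  →  h(s(s(s(0))))   [R2 at 1]
2. h(s(s(s(0))))  →  s(0)   [R2 at ε]

s(0)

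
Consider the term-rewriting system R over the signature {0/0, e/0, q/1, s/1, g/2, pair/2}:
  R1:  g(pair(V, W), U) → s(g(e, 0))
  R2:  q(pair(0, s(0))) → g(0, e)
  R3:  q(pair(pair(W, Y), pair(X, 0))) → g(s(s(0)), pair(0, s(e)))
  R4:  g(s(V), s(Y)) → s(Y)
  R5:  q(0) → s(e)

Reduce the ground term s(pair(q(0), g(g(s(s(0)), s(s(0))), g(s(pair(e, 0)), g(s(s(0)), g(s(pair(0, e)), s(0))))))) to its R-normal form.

1. s(pair(q(0), g(g(s(s(0)), s(s(0))), g(s(pair(e, 0)), g(s(s(0)), g(s(pair(0, e)), s(0)))))))  →  s(pair(s(e), g(g(s(s(0)), s(s(0))), g(s(pair(e, 0)), g(s(s(0)), g(s(pair(0, e)), s(0)))))))   [R5 at 1.1]
2. s(pair(s(e), g(g(s(s(0)), s(s(0))), g(s(pair(e, 0)), g(s(s(0)), g(s(pair(0, e)), s(0)))))))  →  s(pair(s(e), g(s(s(0)), g(s(pair(e, 0)), g(s(s(0)), g(s(pair(0, e)), s(0)))))))   [R4 at 1.2.1]
3. s(pair(s(e), g(s(s(0)), g(s(pair(e, 0)), g(s(s(0)), g(s(pair(0, e)), s(0)))))))  →  s(pair(s(e), g(s(s(0)), g(s(pair(e, 0)), g(s(s(0)), s(0))))))   [R4 at 1.2.2.2.2]
4. s(pair(s(e), g(s(s(0)), g(s(pair(e, 0)), g(s(s(0)), s(0))))))  →  s(pair(s(e), g(s(s(0)), g(s(pair(e, 0)), s(0)))))   [R4 at 1.2.2.2]
5. s(pair(s(e), g(s(s(0)), g(s(pair(e, 0)), s(0)))))  →  s(pair(s(e), g(s(s(0)), s(0))))   [R4 at 1.2.2]
6. s(pair(s(e), g(s(s(0)), s(0))))  →  s(pair(s(e), s(0)))   [R4 at 1.2]

s(pair(s(e), s(0)))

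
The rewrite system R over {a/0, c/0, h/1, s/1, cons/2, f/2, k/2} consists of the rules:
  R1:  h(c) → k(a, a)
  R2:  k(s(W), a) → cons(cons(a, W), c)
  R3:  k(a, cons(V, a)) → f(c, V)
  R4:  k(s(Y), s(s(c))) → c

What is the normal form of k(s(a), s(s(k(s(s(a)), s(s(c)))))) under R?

c

1. k(s(a), s(s(k(s(s(a)), s(s(c))))))  →  k(s(a), s(s(c)))   [R4 at 2.1.1]
2. k(s(a), s(s(c)))  →  c   [R4 at ε]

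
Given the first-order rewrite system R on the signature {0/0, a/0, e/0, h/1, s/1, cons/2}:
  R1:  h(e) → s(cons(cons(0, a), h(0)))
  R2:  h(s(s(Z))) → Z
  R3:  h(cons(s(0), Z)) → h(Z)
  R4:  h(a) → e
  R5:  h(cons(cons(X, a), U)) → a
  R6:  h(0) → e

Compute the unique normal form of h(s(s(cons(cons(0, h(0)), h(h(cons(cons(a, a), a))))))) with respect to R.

cons(cons(0, e), e)

1. h(s(s(cons(cons(0, h(0)), h(h(cons(cons(a, a), a)))))))  →  cons(cons(0, h(0)), h(h(cons(cons(a, a), a))))   [R2 at ε]
2. cons(cons(0, h(0)), h(h(cons(cons(a, a), a))))  →  cons(cons(0, e), h(h(cons(cons(a, a), a))))   [R6 at 1.2]
3. cons(cons(0, e), h(h(cons(cons(a, a), a))))  →  cons(cons(0, e), h(a))   [R5 at 2.1]
4. cons(cons(0, e), h(a))  →  cons(cons(0, e), e)   [R4 at 2]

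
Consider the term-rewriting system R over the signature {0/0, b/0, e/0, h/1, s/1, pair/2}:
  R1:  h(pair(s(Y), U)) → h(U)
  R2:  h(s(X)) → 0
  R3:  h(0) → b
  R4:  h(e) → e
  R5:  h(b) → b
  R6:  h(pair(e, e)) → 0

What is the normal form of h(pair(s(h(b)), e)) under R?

e

1. h(pair(s(h(b)), e))  →  h(e)   [R1 at ε]
2. h(e)  →  e   [R4 at ε]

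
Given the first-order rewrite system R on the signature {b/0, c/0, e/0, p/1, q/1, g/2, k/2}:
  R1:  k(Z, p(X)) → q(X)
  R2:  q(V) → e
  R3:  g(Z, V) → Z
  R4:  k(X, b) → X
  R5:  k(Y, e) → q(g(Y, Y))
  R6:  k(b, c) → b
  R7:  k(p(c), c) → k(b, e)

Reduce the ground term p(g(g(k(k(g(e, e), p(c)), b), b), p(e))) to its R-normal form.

1. p(g(g(k(k(g(e, e), p(c)), b), b), p(e)))  →  p(g(k(k(g(e, e), p(c)), b), b))   [R3 at 1]
2. p(g(k(k(g(e, e), p(c)), b), b))  →  p(k(k(g(e, e), p(c)), b))   [R3 at 1]
3. p(k(k(g(e, e), p(c)), b))  →  p(k(g(e, e), p(c)))   [R4 at 1]
4. p(k(g(e, e), p(c)))  →  p(q(c))   [R1 at 1]
5. p(q(c))  →  p(e)   [R2 at 1]

p(e)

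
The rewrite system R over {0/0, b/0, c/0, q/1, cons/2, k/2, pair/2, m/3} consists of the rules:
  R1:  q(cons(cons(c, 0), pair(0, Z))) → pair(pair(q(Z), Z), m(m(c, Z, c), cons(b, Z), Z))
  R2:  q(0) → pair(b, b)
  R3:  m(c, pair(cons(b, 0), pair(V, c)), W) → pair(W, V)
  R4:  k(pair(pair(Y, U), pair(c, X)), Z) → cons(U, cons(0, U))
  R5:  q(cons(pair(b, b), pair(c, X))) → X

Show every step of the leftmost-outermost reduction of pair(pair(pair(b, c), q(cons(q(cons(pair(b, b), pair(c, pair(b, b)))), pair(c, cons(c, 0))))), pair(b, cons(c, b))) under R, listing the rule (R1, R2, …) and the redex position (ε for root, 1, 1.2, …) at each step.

1. pair(pair(pair(b, c), q(cons(q(cons(pair(b, b), pair(c, pair(b, b)))), pair(c, cons(c, 0))))), pair(b, cons(c, b)))  →  pair(pair(pair(b, c), q(cons(pair(b, b), pair(c, cons(c, 0))))), pair(b, cons(c, b)))   [R5 at 1.2.1.1]
2. pair(pair(pair(b, c), q(cons(pair(b, b), pair(c, cons(c, 0))))), pair(b, cons(c, b)))  →  pair(pair(pair(b, c), cons(c, 0)), pair(b, cons(c, b)))   [R5 at 1.2]

pair(pair(pair(b, c), cons(c, 0)), pair(b, cons(c, b)))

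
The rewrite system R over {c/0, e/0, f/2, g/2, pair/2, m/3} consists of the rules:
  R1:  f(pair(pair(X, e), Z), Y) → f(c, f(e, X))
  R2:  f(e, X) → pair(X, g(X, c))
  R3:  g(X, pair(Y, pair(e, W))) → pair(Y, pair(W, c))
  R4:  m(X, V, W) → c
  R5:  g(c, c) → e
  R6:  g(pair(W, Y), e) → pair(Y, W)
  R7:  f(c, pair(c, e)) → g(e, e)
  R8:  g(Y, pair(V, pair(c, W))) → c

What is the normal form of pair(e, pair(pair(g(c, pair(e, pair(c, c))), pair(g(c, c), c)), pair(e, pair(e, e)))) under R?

pair(e, pair(pair(c, pair(e, c)), pair(e, pair(e, e))))

1. pair(e, pair(pair(g(c, pair(e, pair(c, c))), pair(g(c, c), c)), pair(e, pair(e, e))))  →  pair(e, pair(pair(c, pair(g(c, c), c)), pair(e, pair(e, e))))   [R8 at 2.1.1]
2. pair(e, pair(pair(c, pair(g(c, c), c)), pair(e, pair(e, e))))  →  pair(e, pair(pair(c, pair(e, c)), pair(e, pair(e, e))))   [R5 at 2.1.2.1]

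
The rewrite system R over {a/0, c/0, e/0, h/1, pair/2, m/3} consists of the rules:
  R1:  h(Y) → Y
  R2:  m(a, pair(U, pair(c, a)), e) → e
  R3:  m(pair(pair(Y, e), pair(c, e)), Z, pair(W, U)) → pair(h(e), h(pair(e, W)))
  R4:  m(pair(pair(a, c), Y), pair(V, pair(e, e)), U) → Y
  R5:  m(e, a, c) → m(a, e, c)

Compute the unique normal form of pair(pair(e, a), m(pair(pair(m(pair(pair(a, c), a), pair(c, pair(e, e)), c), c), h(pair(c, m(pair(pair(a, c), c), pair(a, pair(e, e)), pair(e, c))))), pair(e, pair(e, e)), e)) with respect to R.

1. pair(pair(e, a), m(pair(pair(m(pair(pair(a, c), a), pair(c, pair(e, e)), c), c), h(pair(c, m(pair(pair(a, c), c), pair(a, pair(e, e)), pair(e, c))))), pair(e, pair(e, e)), e))  →  pair(pair(e, a), m(pair(pair(a, c), h(pair(c, m(pair(pair(a, c), c), pair(a, pair(e, e)), pair(e, c))))), pair(e, pair(e, e)), e))   [R4 at 2.1.1.1]
2. pair(pair(e, a), m(pair(pair(a, c), h(pair(c, m(pair(pair(a, c), c), pair(a, pair(e, e)), pair(e, c))))), pair(e, pair(e, e)), e))  →  pair(pair(e, a), h(pair(c, m(pair(pair(a, c), c), pair(a, pair(e, e)), pair(e, c)))))   [R4 at 2]
3. pair(pair(e, a), h(pair(c, m(pair(pair(a, c), c), pair(a, pair(e, e)), pair(e, c)))))  →  pair(pair(e, a), pair(c, m(pair(pair(a, c), c), pair(a, pair(e, e)), pair(e, c))))   [R1 at 2]
4. pair(pair(e, a), pair(c, m(pair(pair(a, c), c), pair(a, pair(e, e)), pair(e, c))))  →  pair(pair(e, a), pair(c, c))   [R4 at 2.2]

pair(pair(e, a), pair(c, c))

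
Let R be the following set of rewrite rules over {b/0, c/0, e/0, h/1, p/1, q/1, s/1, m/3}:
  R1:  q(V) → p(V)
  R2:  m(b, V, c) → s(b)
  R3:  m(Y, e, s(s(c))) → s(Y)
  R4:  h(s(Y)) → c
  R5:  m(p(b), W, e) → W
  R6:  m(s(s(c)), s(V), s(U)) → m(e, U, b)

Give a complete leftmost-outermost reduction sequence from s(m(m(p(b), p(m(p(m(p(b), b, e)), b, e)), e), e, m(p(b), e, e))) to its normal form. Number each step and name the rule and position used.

1. s(m(m(p(b), p(m(p(m(p(b), b, e)), b, e)), e), e, m(p(b), e, e)))  →  s(m(p(m(p(m(p(b), b, e)), b, e)), e, m(p(b), e, e)))   [R5 at 1.1]
2. s(m(p(m(p(m(p(b), b, e)), b, e)), e, m(p(b), e, e)))  →  s(m(p(m(p(b), b, e)), e, m(p(b), e, e)))   [R5 at 1.1.1.1.1]
3. s(m(p(m(p(b), b, e)), e, m(p(b), e, e)))  →  s(m(p(b), e, m(p(b), e, e)))   [R5 at 1.1.1]
4. s(m(p(b), e, m(p(b), e, e)))  →  s(m(p(b), e, e))   [R5 at 1.3]
5. s(m(p(b), e, e))  →  s(e)   [R5 at 1]

s(e)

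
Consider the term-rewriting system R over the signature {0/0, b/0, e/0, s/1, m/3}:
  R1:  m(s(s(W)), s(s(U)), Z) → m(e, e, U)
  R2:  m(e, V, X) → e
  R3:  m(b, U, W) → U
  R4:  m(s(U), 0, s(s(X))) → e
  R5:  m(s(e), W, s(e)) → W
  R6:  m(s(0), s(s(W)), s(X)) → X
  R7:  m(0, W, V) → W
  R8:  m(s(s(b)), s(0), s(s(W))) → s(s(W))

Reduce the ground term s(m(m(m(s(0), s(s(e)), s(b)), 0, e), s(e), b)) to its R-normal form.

s(s(e))

1. s(m(m(m(s(0), s(s(e)), s(b)), 0, e), s(e), b))  →  s(m(m(b, 0, e), s(e), b))   [R6 at 1.1.1]
2. s(m(m(b, 0, e), s(e), b))  →  s(m(0, s(e), b))   [R3 at 1.1]
3. s(m(0, s(e), b))  →  s(s(e))   [R7 at 1]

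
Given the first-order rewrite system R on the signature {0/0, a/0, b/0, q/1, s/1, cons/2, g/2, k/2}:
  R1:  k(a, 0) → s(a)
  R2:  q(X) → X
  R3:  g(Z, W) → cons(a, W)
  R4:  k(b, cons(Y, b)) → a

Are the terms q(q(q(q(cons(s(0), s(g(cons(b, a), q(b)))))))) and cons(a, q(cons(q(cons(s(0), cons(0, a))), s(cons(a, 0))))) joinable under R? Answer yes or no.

Reduce t₁ = q(q(q(q(cons(s(0), s(g(cons(b, a), q(b)))))))):
1. q(q(q(q(cons(s(0), s(g(cons(b, a), q(b))))))))  →  q(q(q(cons(s(0), s(g(cons(b, a), q(b)))))))   [R2 at ε]
2. q(q(q(cons(s(0), s(g(cons(b, a), q(b)))))))  →  q(q(cons(s(0), s(g(cons(b, a), q(b))))))   [R2 at ε]
3. q(q(cons(s(0), s(g(cons(b, a), q(b))))))  →  q(cons(s(0), s(g(cons(b, a), q(b)))))   [R2 at ε]
4. q(cons(s(0), s(g(cons(b, a), q(b)))))  →  cons(s(0), s(g(cons(b, a), q(b))))   [R2 at ε]
5. cons(s(0), s(g(cons(b, a), q(b))))  →  cons(s(0), s(cons(a, q(b))))   [R3 at 2.1]
6. cons(s(0), s(cons(a, q(b))))  →  cons(s(0), s(cons(a, b)))   [R2 at 2.1.2]

Reduce t₂ = cons(a, q(cons(q(cons(s(0), cons(0, a))), s(cons(a, 0))))):
1. cons(a, q(cons(q(cons(s(0), cons(0, a))), s(cons(a, 0)))))  →  cons(a, cons(q(cons(s(0), cons(0, a))), s(cons(a, 0))))   [R2 at 2]
2. cons(a, cons(q(cons(s(0), cons(0, a))), s(cons(a, 0))))  →  cons(a, cons(cons(s(0), cons(0, a)), s(cons(a, 0))))   [R2 at 2.1]

no — NF(t₁) = cons(s(0), s(cons(a, b))), NF(t₂) = cons(a, cons(cons(s(0), cons(0, a)), s(cons(a, 0))))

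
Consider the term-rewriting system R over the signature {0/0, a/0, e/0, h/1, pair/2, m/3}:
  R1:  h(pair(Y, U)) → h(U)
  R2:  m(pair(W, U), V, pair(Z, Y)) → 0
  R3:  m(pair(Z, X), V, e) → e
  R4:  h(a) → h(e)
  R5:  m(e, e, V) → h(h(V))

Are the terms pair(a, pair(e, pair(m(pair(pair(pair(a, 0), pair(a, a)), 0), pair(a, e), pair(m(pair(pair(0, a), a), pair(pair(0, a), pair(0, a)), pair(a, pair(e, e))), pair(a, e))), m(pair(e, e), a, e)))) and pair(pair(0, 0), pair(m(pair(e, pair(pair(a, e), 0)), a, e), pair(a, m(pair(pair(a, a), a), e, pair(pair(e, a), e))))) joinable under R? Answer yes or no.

no — NF(t₁) = pair(a, pair(e, pair(0, e))), NF(t₂) = pair(pair(0, 0), pair(e, pair(a, 0)))

Reduce t₁ = pair(a, pair(e, pair(m(pair(pair(pair(a, 0), pair(a, a)), 0), pair(a, e), pair(m(pair(pair(0, a), a), pair(pair(0, a), pair(0, a)), pair(a, pair(e, e))), pair(a, e))), m(pair(e, e), a, e)))):
1. pair(a, pair(e, pair(m(pair(pair(pair(a, 0), pair(a, a)), 0), pair(a, e), pair(m(pair(pair(0, a), a), pair(pair(0, a), pair(0, a)), pair(a, pair(e, e))), pair(a, e))), m(pair(e, e), a, e))))  →  pair(a, pair(e, pair(0, m(pair(e, e), a, e))))   [R2 at 2.2.1]
2. pair(a, pair(e, pair(0, m(pair(e, e), a, e))))  →  pair(a, pair(e, pair(0, e)))   [R3 at 2.2.2]

Reduce t₂ = pair(pair(0, 0), pair(m(pair(e, pair(pair(a, e), 0)), a, e), pair(a, m(pair(pair(a, a), a), e, pair(pair(e, a), e))))):
1. pair(pair(0, 0), pair(m(pair(e, pair(pair(a, e), 0)), a, e), pair(a, m(pair(pair(a, a), a), e, pair(pair(e, a), e)))))  →  pair(pair(0, 0), pair(e, pair(a, m(pair(pair(a, a), a), e, pair(pair(e, a), e)))))   [R3 at 2.1]
2. pair(pair(0, 0), pair(e, pair(a, m(pair(pair(a, a), a), e, pair(pair(e, a), e)))))  →  pair(pair(0, 0), pair(e, pair(a, 0)))   [R2 at 2.2.2]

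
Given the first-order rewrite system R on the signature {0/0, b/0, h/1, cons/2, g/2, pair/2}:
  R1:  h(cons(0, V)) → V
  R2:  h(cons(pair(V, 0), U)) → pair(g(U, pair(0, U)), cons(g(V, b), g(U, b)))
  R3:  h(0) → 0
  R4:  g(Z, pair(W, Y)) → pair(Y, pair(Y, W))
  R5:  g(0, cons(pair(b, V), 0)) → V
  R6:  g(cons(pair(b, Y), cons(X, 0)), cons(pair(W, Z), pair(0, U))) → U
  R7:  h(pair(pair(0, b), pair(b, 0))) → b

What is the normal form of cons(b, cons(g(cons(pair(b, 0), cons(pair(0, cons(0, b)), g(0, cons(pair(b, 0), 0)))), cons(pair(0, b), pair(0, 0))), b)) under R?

1. cons(b, cons(g(cons(pair(b, 0), cons(pair(0, cons(0, b)), g(0, cons(pair(b, 0), 0)))), cons(pair(0, b), pair(0, 0))), b))  →  cons(b, cons(g(cons(pair(b, 0), cons(pair(0, cons(0, b)), 0)), cons(pair(0, b), pair(0, 0))), b))   [R5 at 2.1.1.2.2]
2. cons(b, cons(g(cons(pair(b, 0), cons(pair(0, cons(0, b)), 0)), cons(pair(0, b), pair(0, 0))), b))  →  cons(b, cons(0, b))   [R6 at 2.1]

cons(b, cons(0, b))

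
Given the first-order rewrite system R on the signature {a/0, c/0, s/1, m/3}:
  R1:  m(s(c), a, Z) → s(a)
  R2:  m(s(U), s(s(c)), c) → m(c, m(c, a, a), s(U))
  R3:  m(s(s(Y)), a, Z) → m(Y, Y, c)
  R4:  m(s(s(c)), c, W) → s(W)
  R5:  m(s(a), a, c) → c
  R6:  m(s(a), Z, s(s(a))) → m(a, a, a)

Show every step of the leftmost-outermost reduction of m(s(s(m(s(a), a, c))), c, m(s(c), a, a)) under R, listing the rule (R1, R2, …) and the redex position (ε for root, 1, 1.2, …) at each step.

s(s(a))

1. m(s(s(m(s(a), a, c))), c, m(s(c), a, a))  →  m(s(s(c)), c, m(s(c), a, a))   [R5 at 1.1.1]
2. m(s(s(c)), c, m(s(c), a, a))  →  s(m(s(c), a, a))   [R4 at ε]
3. s(m(s(c), a, a))  →  s(s(a))   [R1 at 1]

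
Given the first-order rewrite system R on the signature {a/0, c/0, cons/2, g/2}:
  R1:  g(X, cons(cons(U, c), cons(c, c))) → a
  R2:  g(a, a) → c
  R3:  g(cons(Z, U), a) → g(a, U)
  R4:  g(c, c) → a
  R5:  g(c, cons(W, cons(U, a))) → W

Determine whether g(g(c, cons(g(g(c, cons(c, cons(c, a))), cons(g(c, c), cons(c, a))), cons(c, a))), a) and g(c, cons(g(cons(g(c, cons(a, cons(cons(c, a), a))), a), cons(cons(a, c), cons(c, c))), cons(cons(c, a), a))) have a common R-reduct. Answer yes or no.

no — NF(t₁) = c, NF(t₂) = a

Reduce t₁ = g(g(c, cons(g(g(c, cons(c, cons(c, a))), cons(g(c, c), cons(c, a))), cons(c, a))), a):
1. g(g(c, cons(g(g(c, cons(c, cons(c, a))), cons(g(c, c), cons(c, a))), cons(c, a))), a)  →  g(g(g(c, cons(c, cons(c, a))), cons(g(c, c), cons(c, a))), a)   [R5 at 1]
2. g(g(g(c, cons(c, cons(c, a))), cons(g(c, c), cons(c, a))), a)  →  g(g(c, cons(g(c, c), cons(c, a))), a)   [R5 at 1.1]
3. g(g(c, cons(g(c, c), cons(c, a))), a)  →  g(g(c, c), a)   [R5 at 1]
4. g(g(c, c), a)  →  g(a, a)   [R4 at 1]
5. g(a, a)  →  c   [R2 at ε]

Reduce t₂ = g(c, cons(g(cons(g(c, cons(a, cons(cons(c, a), a))), a), cons(cons(a, c), cons(c, c))), cons(cons(c, a), a))):
1. g(c, cons(g(cons(g(c, cons(a, cons(cons(c, a), a))), a), cons(cons(a, c), cons(c, c))), cons(cons(c, a), a)))  →  g(cons(g(c, cons(a, cons(cons(c, a), a))), a), cons(cons(a, c), cons(c, c)))   [R5 at ε]
2. g(cons(g(c, cons(a, cons(cons(c, a), a))), a), cons(cons(a, c), cons(c, c)))  →  a   [R1 at ε]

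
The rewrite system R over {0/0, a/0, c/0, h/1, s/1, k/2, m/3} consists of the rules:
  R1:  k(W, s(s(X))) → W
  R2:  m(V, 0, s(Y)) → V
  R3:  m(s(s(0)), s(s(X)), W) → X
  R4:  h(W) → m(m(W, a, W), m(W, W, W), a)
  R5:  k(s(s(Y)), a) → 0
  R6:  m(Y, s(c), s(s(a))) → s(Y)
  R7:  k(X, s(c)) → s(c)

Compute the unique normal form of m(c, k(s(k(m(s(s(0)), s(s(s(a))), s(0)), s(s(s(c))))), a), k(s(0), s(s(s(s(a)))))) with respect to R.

1. m(c, k(s(k(m(s(s(0)), s(s(s(a))), s(0)), s(s(s(c))))), a), k(s(0), s(s(s(s(a))))))  →  m(c, k(s(m(s(s(0)), s(s(s(a))), s(0))), a), k(s(0), s(s(s(s(a))))))   [R1 at 2.1.1]
2. m(c, k(s(m(s(s(0)), s(s(s(a))), s(0))), a), k(s(0), s(s(s(s(a))))))  →  m(c, k(s(s(a)), a), k(s(0), s(s(s(s(a))))))   [R3 at 2.1.1]
3. m(c, k(s(s(a)), a), k(s(0), s(s(s(s(a))))))  →  m(c, 0, k(s(0), s(s(s(s(a))))))   [R5 at 2]
4. m(c, 0, k(s(0), s(s(s(s(a))))))  →  m(c, 0, s(0))   [R1 at 3]
5. m(c, 0, s(0))  →  c   [R2 at ε]

c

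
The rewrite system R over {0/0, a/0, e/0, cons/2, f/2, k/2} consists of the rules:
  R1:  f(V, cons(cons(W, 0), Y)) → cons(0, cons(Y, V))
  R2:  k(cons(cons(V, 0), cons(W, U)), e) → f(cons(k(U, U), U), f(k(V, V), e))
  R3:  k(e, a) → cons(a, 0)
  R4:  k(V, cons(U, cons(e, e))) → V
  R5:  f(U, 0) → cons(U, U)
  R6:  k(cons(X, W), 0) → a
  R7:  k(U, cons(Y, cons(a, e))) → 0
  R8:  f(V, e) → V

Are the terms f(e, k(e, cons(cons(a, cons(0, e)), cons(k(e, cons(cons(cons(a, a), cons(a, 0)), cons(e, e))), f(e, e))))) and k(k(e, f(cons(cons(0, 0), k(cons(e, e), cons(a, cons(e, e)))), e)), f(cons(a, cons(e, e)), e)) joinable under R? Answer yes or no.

yes — NF(t₁) = e, NF(t₂) = e

Reduce t₁ = f(e, k(e, cons(cons(a, cons(0, e)), cons(k(e, cons(cons(cons(a, a), cons(a, 0)), cons(e, e))), f(e, e))))):
1. f(e, k(e, cons(cons(a, cons(0, e)), cons(k(e, cons(cons(cons(a, a), cons(a, 0)), cons(e, e))), f(e, e)))))  →  f(e, k(e, cons(cons(a, cons(0, e)), cons(e, f(e, e)))))   [R4 at 2.2.2.1]
2. f(e, k(e, cons(cons(a, cons(0, e)), cons(e, f(e, e)))))  →  f(e, k(e, cons(cons(a, cons(0, e)), cons(e, e))))   [R8 at 2.2.2.2]
3. f(e, k(e, cons(cons(a, cons(0, e)), cons(e, e))))  →  f(e, e)   [R4 at 2]
4. f(e, e)  →  e   [R8 at ε]

Reduce t₂ = k(k(e, f(cons(cons(0, 0), k(cons(e, e), cons(a, cons(e, e)))), e)), f(cons(a, cons(e, e)), e)):
1. k(k(e, f(cons(cons(0, 0), k(cons(e, e), cons(a, cons(e, e)))), e)), f(cons(a, cons(e, e)), e))  →  k(k(e, cons(cons(0, 0), k(cons(e, e), cons(a, cons(e, e))))), f(cons(a, cons(e, e)), e))   [R8 at 1.2]
2. k(k(e, cons(cons(0, 0), k(cons(e, e), cons(a, cons(e, e))))), f(cons(a, cons(e, e)), e))  →  k(k(e, cons(cons(0, 0), cons(e, e))), f(cons(a, cons(e, e)), e))   [R4 at 1.2.2]
3. k(k(e, cons(cons(0, 0), cons(e, e))), f(cons(a, cons(e, e)), e))  →  k(e, f(cons(a, cons(e, e)), e))   [R4 at 1]
4. k(e, f(cons(a, cons(e, e)), e))  →  k(e, cons(a, cons(e, e)))   [R8 at 2]
5. k(e, cons(a, cons(e, e)))  →  e   [R4 at ε]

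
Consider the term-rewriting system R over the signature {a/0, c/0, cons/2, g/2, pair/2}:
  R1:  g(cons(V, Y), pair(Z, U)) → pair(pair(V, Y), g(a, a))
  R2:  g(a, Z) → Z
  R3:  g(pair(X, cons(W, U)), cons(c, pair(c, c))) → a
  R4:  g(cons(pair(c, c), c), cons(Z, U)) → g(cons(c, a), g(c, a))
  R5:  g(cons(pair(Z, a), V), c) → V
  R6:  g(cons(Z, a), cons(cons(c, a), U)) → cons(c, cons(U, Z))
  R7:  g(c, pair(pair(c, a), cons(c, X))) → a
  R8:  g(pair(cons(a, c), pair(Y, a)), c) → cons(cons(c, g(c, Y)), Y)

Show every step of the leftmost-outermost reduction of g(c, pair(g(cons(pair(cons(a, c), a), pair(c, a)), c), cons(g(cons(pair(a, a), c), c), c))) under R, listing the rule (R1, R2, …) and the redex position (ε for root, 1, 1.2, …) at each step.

a

1. g(c, pair(g(cons(pair(cons(a, c), a), pair(c, a)), c), cons(g(cons(pair(a, a), c), c), c)))  →  g(c, pair(pair(c, a), cons(g(cons(pair(a, a), c), c), c)))   [R5 at 2.1]
2. g(c, pair(pair(c, a), cons(g(cons(pair(a, a), c), c), c)))  →  g(c, pair(pair(c, a), cons(c, c)))   [R5 at 2.2.1]
3. g(c, pair(pair(c, a), cons(c, c)))  →  a   [R7 at ε]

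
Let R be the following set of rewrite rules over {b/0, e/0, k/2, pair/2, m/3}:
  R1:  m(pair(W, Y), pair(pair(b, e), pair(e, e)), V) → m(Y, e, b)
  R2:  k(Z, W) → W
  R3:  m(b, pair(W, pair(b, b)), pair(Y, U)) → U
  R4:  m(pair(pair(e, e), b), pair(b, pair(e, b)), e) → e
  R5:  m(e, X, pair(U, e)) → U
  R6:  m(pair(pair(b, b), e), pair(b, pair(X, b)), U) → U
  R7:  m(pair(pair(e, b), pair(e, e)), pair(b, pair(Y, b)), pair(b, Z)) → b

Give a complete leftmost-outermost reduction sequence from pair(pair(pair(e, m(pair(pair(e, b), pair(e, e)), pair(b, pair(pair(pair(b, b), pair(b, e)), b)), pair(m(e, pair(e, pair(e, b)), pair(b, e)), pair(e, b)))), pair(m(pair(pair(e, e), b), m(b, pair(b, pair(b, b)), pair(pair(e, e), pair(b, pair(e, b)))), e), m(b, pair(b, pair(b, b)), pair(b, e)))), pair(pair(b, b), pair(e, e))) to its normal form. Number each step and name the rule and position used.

1. pair(pair(pair(e, m(pair(pair(e, b), pair(e, e)), pair(b, pair(pair(pair(b, b), pair(b, e)), b)), pair(m(e, pair(e, pair(e, b)), pair(b, e)), pair(e, b)))), pair(m(pair(pair(e, e), b), m(b, pair(b, pair(b, b)), pair(pair(e, e), pair(b, pair(e, b)))), e), m(b, pair(b, pair(b, b)), pair(b, e)))), pair(pair(b, b), pair(e, e)))  →  pair(pair(pair(e, m(pair(pair(e, b), pair(e, e)), pair(b, pair(pair(pair(b, b), pair(b, e)), b)), pair(b, pair(e, b)))), pair(m(pair(pair(e, e), b), m(b, pair(b, pair(b, b)), pair(pair(e, e), pair(b, pair(e, b)))), e), m(b, pair(b, pair(b, b)), pair(b, e)))), pair(pair(b, b), pair(e, e)))   [R5 at 1.1.2.3.1]
2. pair(pair(pair(e, m(pair(pair(e, b), pair(e, e)), pair(b, pair(pair(pair(b, b), pair(b, e)), b)), pair(b, pair(e, b)))), pair(m(pair(pair(e, e), b), m(b, pair(b, pair(b, b)), pair(pair(e, e), pair(b, pair(e, b)))), e), m(b, pair(b, pair(b, b)), pair(b, e)))), pair(pair(b, b), pair(e, e)))  →  pair(pair(pair(e, b), pair(m(pair(pair(e, e), b), m(b, pair(b, pair(b, b)), pair(pair(e, e), pair(b, pair(e, b)))), e), m(b, pair(b, pair(b, b)), pair(b, e)))), pair(pair(b, b), pair(e, e)))   [R7 at 1.1.2]
3. pair(pair(pair(e, b), pair(m(pair(pair(e, e), b), m(b, pair(b, pair(b, b)), pair(pair(e, e), pair(b, pair(e, b)))), e), m(b, pair(b, pair(b, b)), pair(b, e)))), pair(pair(b, b), pair(e, e)))  →  pair(pair(pair(e, b), pair(m(pair(pair(e, e), b), pair(b, pair(e, b)), e), m(b, pair(b, pair(b, b)), pair(b, e)))), pair(pair(b, b), pair(e, e)))   [R3 at 1.2.1.2]
4. pair(pair(pair(e, b), pair(m(pair(pair(e, e), b), pair(b, pair(e, b)), e), m(b, pair(b, pair(b, b)), pair(b, e)))), pair(pair(b, b), pair(e, e)))  →  pair(pair(pair(e, b), pair(e, m(b, pair(b, pair(b, b)), pair(b, e)))), pair(pair(b, b), pair(e, e)))   [R4 at 1.2.1]
5. pair(pair(pair(e, b), pair(e, m(b, pair(b, pair(b, b)), pair(b, e)))), pair(pair(b, b), pair(e, e)))  →  pair(pair(pair(e, b), pair(e, e)), pair(pair(b, b), pair(e, e)))   [R3 at 1.2.2]

pair(pair(pair(e, b), pair(e, e)), pair(pair(b, b), pair(e, e)))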